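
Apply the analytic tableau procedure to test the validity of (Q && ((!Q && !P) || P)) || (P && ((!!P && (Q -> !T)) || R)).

Not valid

Assume the negation and expand:
Initial set: {!((Q && ((!Q && !P) || P)) || (P && ((!!P && (Q -> !T)) || R)))}.
!((Q && ((!Q && !P) || P)) || (P && ((!!P && (Q -> !T)) || R))): α-rule — add !(Q && ((!Q && !P) || P)), !(P && ((!!P && (Q -> !T)) || R)).
!(Q && ((!Q && !P) || P)): β-rule — branch into !Q  //  !((!Q && !P) || P).
  branch 1 (add !Q):
    !(P && ((!!P && (Q -> !T)) || R)): β-rule — branch into !P  //  !((!!P && (Q -> !T)) || R).
      branch 1.1 (add !P):
        ○ open, literals {P=0, Q=0}.
      branch 1.2 (add !((!!P && (Q -> !T)) || R)):
        !((!!P && (Q -> !T)) || R): α-rule — add !(!!P && (Q -> !T)), !R.
        !(!!P && (Q -> !T)): β-rule — branch into !!!P  //  !(Q -> !T).
          branch 1.2.1 (add !!!P):
            !!!P: drop double negation, giving !P.
            ○ open, literals {P=0, Q=0, R=0}.
          branch 1.2.2 (add !(Q -> !T)):
            !(Q -> !T): α-rule — add Q, !!T.
            × closes — contains both Q and !Q.
  branch 2 (add !((!Q && !P) || P)):
    !((!Q && !P) || P): α-rule — add !(!Q && !P), !P.
    !(P && ((!!P && (Q -> !T)) || R)): β-rule — branch into !P  //  !((!!P && (Q -> !T)) || R).
      branch 2.1 (add !P):
        !(!Q && !P): β-rule — branch into !!Q  //  !!P.
          branch 2.1.1 (add !!Q):
            ○ open, literals {P=0, Q=1}.
          branch 2.1.2 (add !!P):
            × closes — contains both P and !P.
      branch 2.2 (add !((!!P && (Q -> !T)) || R)):
        !((!!P && (Q -> !T)) || R): α-rule — add !(!!P && (Q -> !T)), !R.
        !(!Q && !P): β-rule — branch into !!Q  //  !!P.
          branch 2.2.1 (add !!Q):
            !(!!P && (Q -> !T)): β-rule — branch into !!!P  //  !(Q -> !T).
              branch 2.2.1.1 (add !!!P):
                !!!P: drop double negation, giving !P.
                ○ open, literals {P=0, Q=1, R=0}.
              branch 2.2.1.2 (add !(Q -> !T)):
                !(Q -> !T): α-rule — add Q, !!T.
                ○ open, literals {P=0, Q=1, R=0, T=1}.
          branch 2.2.2 (add !!P):
            × closes — contains both P and !P.
3 branches closed, 5 open.
An open branch gives a countermodel: P=0, Q=0 (unmentioned atoms arbitrary); under it the original formula is false.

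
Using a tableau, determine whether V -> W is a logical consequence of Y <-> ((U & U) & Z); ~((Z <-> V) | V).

Yes

Initial set: {T (Y <-> ((U & U) & Z)); T ~((Z <-> V) | V); F (V -> W)}.
T ~((Z <-> V) | V): α-rule — add F (Z <-> V), F V.
F (V -> W): α-rule — add T V, F W.
× closes — contains both V and ~V.
All 1 branch closes.
Every branch closed, so the premises entail the conclusion.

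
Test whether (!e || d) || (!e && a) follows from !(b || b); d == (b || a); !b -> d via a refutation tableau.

Initial set: {!(b || b); (d == (b || a)); (!b -> d); !((!e || d) || (!e && a))}.
!(b || b): α-rule — add !b, !b.
!((!e || d) || (!e && a)): α-rule — add !(!e || d), !(!e && a).
!(!e || d): α-rule — add !!e, !d.
(d == (b || a)): β-rule — branch into d, (b || a)  //  !d, !(b || a).
  branch 1 (add d, (b || a)):
    × closes — contains both d and !d.
  branch 2 (add !d, !(b || a)):
    !(b || a): α-rule — add !b, !a.
    (!b -> d): β-rule — branch into !!b  //  d.
      branch 2.1 (add !!b):
        × closes — contains both b and !b.
      branch 2.2 (add d):
        × closes — contains both d and !d.
All 3 branches close.
Every branch closed, so the premises entail the conclusion.

Yes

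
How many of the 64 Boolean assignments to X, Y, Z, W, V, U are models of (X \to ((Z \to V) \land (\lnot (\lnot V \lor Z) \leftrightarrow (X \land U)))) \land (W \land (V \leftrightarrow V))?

22

Initial set: {((X \to ((Z \to V) \land (\lnot (\lnot V \lor Z) \leftrightarrow (X \land U)))) \land (W \land (V \leftrightarrow V)))}.
((X \to ((Z \to V) \land (\lnot (\lnot V \lor Z) \leftrightarrow (X \land U)))) \land (W \land (V \leftrightarrow V))): α-rule — add (X \to ((Z \to V) \land (\lnot (\lnot V \lor Z) \leftrightarrow (X \land U)))), (W \land (V \leftrightarrow V)).
(W \land (V \leftrightarrow V)): α-rule — add W, (V \leftrightarrow V).
(X \to ((Z \to V) \land (\lnot (\lnot V \lor Z) \leftrightarrow (X \land U)))): β-rule — branch into \lnot X  //  ((Z \to V) \land (\lnot (\lnot V \lor Z) \leftrightarrow (X \land U))).
  branch 1 (add \lnot X):
    (V \leftrightarrow V): β-rule — branch into V, V  //  \lnot V, \lnot V.
      branch 1.1 (add V, V):
        ○ open, literals {V=1, W=1, X=0}.
      branch 1.2 (add \lnot V, \lnot V):
        ○ open, literals {V=0, W=1, X=0}.
  branch 2 (add ((Z \to V) \land (\lnot (\lnot V \lor Z) \leftrightarrow (X \land U)))):
    ((Z \to V) \land (\lnot (\lnot V \lor Z) \leftrightarrow (X \land U))): α-rule — add (Z \to V), (\lnot (\lnot V \lor Z) \leftrightarrow (X \land U)).
    (V \leftrightarrow V): β-rule — branch into V, V  //  \lnot V, \lnot V.
      branch 2.1 (add V, V):
        (Z \to V): β-rule — branch into \lnot Z  //  V.
          branch 2.1.1 (add \lnot Z):
            (\lnot (\lnot V \lor Z) \leftrightarrow (X \land U)): β-rule — branch into \lnot (\lnot V \lor Z), (X \land U)  //  \lnot \lnot (\lnot V \lor Z), \lnot (X \land U).
              branch 2.1.1.1 (add \lnot (\lnot V \lor Z), (X \land U)):
                \lnot (\lnot V \lor Z): α-rule — add \lnot \lnot V, \lnot Z.
                (X \land U): α-rule — add X, U.
                ○ open, literals {U=1, V=1, W=1, X=1, Z=0}.
              branch 2.1.1.2 (add \lnot \lnot (\lnot V \lor Z), \lnot (X \land U)):
                \lnot \lnot (\lnot V \lor Z): β-rule — branch into \lnot V  //  Z.
                  branch 2.1.1.2.1 (add \lnot V):
                    × closes — contains both V and \lnot V.
                  branch 2.1.1.2.2 (add Z):
                    × closes — contains both Z and \lnot Z.
          branch 2.1.2 (add V):
            (\lnot (\lnot V \lor Z) \leftrightarrow (X \land U)): β-rule — branch into \lnot (\lnot V \lor Z), (X \land U)  //  \lnot \lnot (\lnot V \lor Z), \lnot (X \land U).
              branch 2.1.2.1 (add \lnot (\lnot V \lor Z), (X \land U)):
                \lnot (\lnot V \lor Z): α-rule — add \lnot \lnot V, \lnot Z.
                (X \land U): α-rule — add X, U.
                ○ open, literals {U=1, V=1, W=1, X=1, Z=0}.
              branch 2.1.2.2 (add \lnot \lnot (\lnot V \lor Z), \lnot (X \land U)):
                \lnot \lnot (\lnot V \lor Z): β-rule — branch into \lnot V  //  Z.
                  branch 2.1.2.2.1 (add \lnot V):
                    × closes — contains both V and \lnot V.
                  branch 2.1.2.2.2 (add Z):
                    \lnot (X \land U): β-rule — branch into \lnot X  //  \lnot U.
                      branch 2.1.2.2.2.1 (add \lnot X):
                        ○ open, literals {V=1, W=1, X=0, Z=1}.
                      branch 2.1.2.2.2.2 (add \lnot U):
                        ○ open, literals {U=0, V=1, W=1, Z=1}.
      branch 2.2 (add \lnot V, \lnot V):
        (Z \to V): β-rule — branch into \lnot Z  //  V.
          branch 2.2.1 (add \lnot Z):
            (\lnot (\lnot V \lor Z) \leftrightarrow (X \land U)): β-rule — branch into \lnot (\lnot V \lor Z), (X \land U)  //  \lnot \lnot (\lnot V \lor Z), \lnot (X \land U).
              branch 2.2.1.1 (add \lnot (\lnot V \lor Z), (X \land U)):
                \lnot (\lnot V \lor Z): α-rule — add \lnot \lnot V, \lnot Z.
                × closes — contains both V and \lnot V.
              branch 2.2.1.2 (add \lnot \lnot (\lnot V \lor Z), \lnot (X \land U)):
                \lnot \lnot (\lnot V \lor Z): β-rule — branch into \lnot V  //  Z.
                  branch 2.2.1.2.1 (add \lnot V):
                    \lnot (X \land U): β-rule — branch into \lnot X  //  \lnot U.
                      branch 2.2.1.2.1.1 (add \lnot X):
                        ○ open, literals {V=0, W=1, X=0, Z=0}.
                      branch 2.2.1.2.1.2 (add \lnot U):
                        ○ open, literals {U=0, V=0, W=1, Z=0}.
                  branch 2.2.1.2.2 (add Z):
                    × closes — contains both Z and \lnot Z.
          branch 2.2.2 (add V):
            × closes — contains both V and \lnot V.
6 branches closed, 8 open.
Each open branch fixes some atoms; the unmentioned ones are free. Counting distinct full assignments: branch {V=1, W=1, X=0} (Y, Z, U) contributes 8 new; branch {V=0, W=1, X=0} (Y, Z, U) contributes 8 new; branch {U=1, V=1, W=1, X=1, Z=0} (Y) contributes 2 new; branch {U=1, V=1, W=1, X=1, Z=0} (Y) contributes 0 new; branch {V=1, W=1, X=0, Z=1} (Y, U) contributes 0 new; branch {U=0, V=1, W=1, Z=1} (X, Y) contributes 2 new; branch {V=0, W=1, X=0, Z=0} (Y, U) contributes 0 new; branch {U=0, V=0, W=1, Z=0} (X, Y) contributes 2 new. Total: 22.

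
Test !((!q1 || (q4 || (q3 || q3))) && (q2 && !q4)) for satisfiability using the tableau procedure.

Satisfiable

Initial set: {!((!q1 || (q4 || (q3 || q3))) && (q2 && !q4))}.
!((!q1 || (q4 || (q3 || q3))) && (q2 && !q4)): β-rule — branch into !(!q1 || (q4 || (q3 || q3)))  //  !(q2 && !q4).
  branch 1 (add !(!q1 || (q4 || (q3 || q3)))):
    !(!q1 || (q4 || (q3 || q3))): α-rule — add !!q1, !(q4 || (q3 || q3)).
    !(q4 || (q3 || q3)): α-rule — add !q4, !(q3 || q3).
    !(q3 || q3): α-rule — add !q3, !q3.
    ○ open, literals {q1=1, q3=0, q4=0}.
  branch 2 (add !(q2 && !q4)):
    !(q2 && !q4): β-rule — branch into !q2  //  !!q4.
      branch 2.1 (add !q2):
        ○ open, literals {q2=0}.
      branch 2.2 (add !!q4):
        ○ open, literals {q4=1}.
0 branches closed, 3 open.
An open branch gives a satisfying assignment: q1=1, q3=0, q4=0.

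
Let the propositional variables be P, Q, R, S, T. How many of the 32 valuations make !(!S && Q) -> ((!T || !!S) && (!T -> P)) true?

Initial set: {(!(!S && Q) -> ((!T || !!S) && (!T -> P)))}.
(!(!S && Q) -> ((!T || !!S) && (!T -> P))): β-rule — branch into !!(!S && Q)  //  ((!T || !!S) && (!T -> P)).
  branch 1 (add !!(!S && Q)):
    !!(!S && Q): α-rule — add !S, Q.
    ○ open, literals {Q=1, S=0}.
  branch 2 (add ((!T || !!S) && (!T -> P))):
    ((!T || !!S) && (!T -> P)): α-rule — add (!T || !!S), (!T -> P).
    (!T || !!S): β-rule — branch into !T  //  !!S.
      branch 2.1 (add !T):
        (!T -> P): β-rule — branch into !!T  //  P.
          branch 2.1.1 (add !!T):
            × closes — contains both T and !T.
          branch 2.1.2 (add P):
            ○ open, literals {P=1, T=0}.
      branch 2.2 (add !!S):
        !!S: drop double negation, giving S.
        (!T -> P): β-rule — branch into !!T  //  P.
          branch 2.2.1 (add !!T):
            ○ open, literals {S=1, T=1}.
          branch 2.2.2 (add P):
            ○ open, literals {P=1, S=1}.
1 branch closed, 4 open.
Each open branch fixes some atoms; the unmentioned ones are free. Counting distinct full assignments: branch {Q=1, S=0} (P, R, T) contributes 8 new; branch {P=1, T=0} (Q, R, S) contributes 6 new; branch {S=1, T=1} (P, Q, R) contributes 8 new; branch {P=1, S=1} (Q, R, T) contributes 0 new. Total: 22.

22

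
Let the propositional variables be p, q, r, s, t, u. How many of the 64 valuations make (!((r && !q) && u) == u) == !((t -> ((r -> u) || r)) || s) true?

Initial set: {((!((r && !q) && u) == u) == !((t -> ((r -> u) || r)) || s))}.
((!((r && !q) && u) == u) == !((t -> ((r -> u) || r)) || s)): β-rule — branch into (!((r && !q) && u) == u), !((t -> ((r -> u) || r)) || s)  //  !(!((r && !q) && u) == u), !!((t -> ((r -> u) || r)) || s).
  branch 1 (add (!((r && !q) && u) == u), !((t -> ((r -> u) || r)) || s)):
    !((t -> ((r -> u) || r)) || s): α-rule — add !(t -> ((r -> u) || r)), !s.
    !(t -> ((r -> u) || r)): α-rule — add t, !((r -> u) || r).
    !((r -> u) || r): α-rule — add !(r -> u), !r.
    !(r -> u): α-rule — add r, !u.
    × closes — contains both r and !r.
  branch 2 (add !(!((r && !q) && u) == u), !!((t -> ((r -> u) || r)) || s)):
    !(!((r && !q) && u) == u): β-rule — branch into !((r && !q) && u), !u  //  !!((r && !q) && u), u.
      branch 2.1 (add !((r && !q) && u), !u):
        !!((t -> ((r -> u) || r)) || s): β-rule — branch into (t -> ((r -> u) || r))  //  s.
          branch 2.1.1 (add (t -> ((r -> u) || r))):
            !((r && !q) && u): β-rule — branch into !(r && !q)  //  !u.
              branch 2.1.1.1 (add !(r && !q)):
                (t -> ((r -> u) || r)): β-rule — branch into !t  //  ((r -> u) || r).
                  branch 2.1.1.1.1 (add !t):
                    !(r && !q): β-rule — branch into !r  //  !!q.
                      branch 2.1.1.1.1.1 (add !r):
                        ○ open, literals {r=false, t=false, u=false}.
                      branch 2.1.1.1.1.2 (add !!q):
                        ○ open, literals {q=true, t=false, u=false}.
                  branch 2.1.1.1.2 (add ((r -> u) || r)):
                    !(r && !q): β-rule — branch into !r  //  !!q.
                      branch 2.1.1.1.2.1 (add !r):
                        ((r -> u) || r): β-rule — branch into (r -> u)  //  r.
                          branch 2.1.1.1.2.1.1 (add (r -> u)):
                            (r -> u): β-rule — branch into !r  //  u.
                              branch 2.1.1.1.2.1.1.1 (add !r):
                                ○ open, literals {r=false, u=false}.
                              branch 2.1.1.1.2.1.1.2 (add u):
                                × closes — contains both u and !u.
                          branch 2.1.1.1.2.1.2 (add r):
                            × closes — contains both r and !r.
                      branch 2.1.1.1.2.2 (add !!q):
                        ((r -> u) || r): β-rule — branch into (r -> u)  //  r.
                          branch 2.1.1.1.2.2.1 (add (r -> u)):
                            (r -> u): β-rule — branch into !r  //  u.
                              branch 2.1.1.1.2.2.1.1 (add !r):
                                ○ open, literals {q=true, r=false, u=false}.
                              branch 2.1.1.1.2.2.1.2 (add u):
                                × closes — contains both u and !u.
                          branch 2.1.1.1.2.2.2 (add r):
                            ○ open, literals {q=true, r=true, u=false}.
              branch 2.1.1.2 (add !u):
                (t -> ((r -> u) || r)): β-rule — branch into !t  //  ((r -> u) || r).
                  branch 2.1.1.2.1 (add !t):
                    ○ open, literals {t=false, u=false}.
                  branch 2.1.1.2.2 (add ((r -> u) || r)):
                    ((r -> u) || r): β-rule — branch into (r -> u)  //  r.
                      branch 2.1.1.2.2.1 (add (r -> u)):
                        (r -> u): β-rule — branch into !r  //  u.
                          branch 2.1.1.2.2.1.1 (add !r):
                            ○ open, literals {r=false, u=false}.
                          branch 2.1.1.2.2.1.2 (add u):
                            × closes — contains both u and !u.
                      branch 2.1.1.2.2.2 (add r):
                        ○ open, literals {r=true, u=false}.
          branch 2.1.2 (add s):
            !((r && !q) && u): β-rule — branch into !(r && !q)  //  !u.
              branch 2.1.2.1 (add !(r && !q)):
                !(r && !q): β-rule — branch into !r  //  !!q.
                  branch 2.1.2.1.1 (add !r):
                    ○ open, literals {r=false, s=true, u=false}.
                  branch 2.1.2.1.2 (add !!q):
                    ○ open, literals {q=true, s=true, u=false}.
              branch 2.1.2.2 (add !u):
                ○ open, literals {s=true, u=false}.
      branch 2.2 (add !!((r && !q) && u), u):
        !!((r && !q) && u): α-rule — add (r && !q), u.
        (r && !q): α-rule — add r, !q.
        !!((t -> ((r -> u) || r)) || s): β-rule — branch into (t -> ((r -> u) || r))  //  s.
          branch 2.2.1 (add (t -> ((r -> u) || r))):
            (t -> ((r -> u) || r)): β-rule — branch into !t  //  ((r -> u) || r).
              branch 2.2.1.1 (add !t):
                ○ open, literals {q=false, r=true, t=false, u=true}.
              branch 2.2.1.2 (add ((r -> u) || r)):
                ((r -> u) || r): β-rule — branch into (r -> u)  //  r.
                  branch 2.2.1.2.1 (add (r -> u)):
                    (r -> u): β-rule — branch into !r  //  u.
                      branch 2.2.1.2.1.1 (add !r):
                        × closes — contains both r and !r.
                      branch 2.2.1.2.1.2 (add u):
                        ○ open, literals {q=false, r=true, u=true}.
                  branch 2.2.1.2.2 (add r):
                    ○ open, literals {q=false, r=true, u=true}.
          branch 2.2.2 (add s):
            ○ open, literals {q=false, r=true, s=true, u=true}.
6 branches closed, 15 open.
Each open branch fixes some atoms; the unmentioned ones are free. Counting distinct full assignments: branch {r=false, t=false, u=false} (p, q, s) contributes 8 new; branch {q=true, t=false, u=false} (p, r, s) contributes 4 new; branch {r=false, u=false} (p, q, s, t) contributes 8 new; branch {q=true, r=false, u=false} (p, s, t) contributes 0 new; branch {q=true, r=true, u=false} (p, s, t) contributes 4 new; branch {t=false, u=false} (p, q, r, s) contributes 4 new; branch {r=false, u=false} (p, q, s, t) contributes 0 new; branch {r=true, u=false} (p, q, s, t) contributes 4 new; branch {r=false, s=true, u=false} (p, q, t) contributes 0 new; branch {q=true, s=true, u=false} (p, r, t) contributes 0 new; branch {s=true, u=false} (p, q, r, t) contributes 0 new; branch {q=false, r=true, t=false, u=true} (p, s) contributes 4 new; branch {q=false, r=true, u=true} (p, s, t) contributes 4 new; branch {q=false, r=true, u=true} (p, s, t) contributes 0 new; branch {q=false, r=true, s=true, u=true} (p, t) contributes 0 new. Total: 40.

40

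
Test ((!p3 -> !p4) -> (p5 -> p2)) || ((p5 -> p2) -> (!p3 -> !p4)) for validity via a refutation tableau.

Valid

Assume the negation and expand:
Initial set: {!(((!p3 -> !p4) -> (p5 -> p2)) || ((p5 -> p2) -> (!p3 -> !p4)))}.
!(((!p3 -> !p4) -> (p5 -> p2)) || ((p5 -> p2) -> (!p3 -> !p4))): α-rule — add !((!p3 -> !p4) -> (p5 -> p2)), !((p5 -> p2) -> (!p3 -> !p4)).
!((!p3 -> !p4) -> (p5 -> p2)): α-rule — add (!p3 -> !p4), !(p5 -> p2).
!((p5 -> p2) -> (!p3 -> !p4)): α-rule — add (p5 -> p2), !(!p3 -> !p4).
!(p5 -> p2): α-rule — add p5, !p2.
!(!p3 -> !p4): α-rule — add !p3, !!p4.
(!p3 -> !p4): β-rule — branch into !!p3  //  !p4.
  branch 1 (add !!p3):
    × closes — contains both p3 and !p3.
  branch 2 (add !p4):
    × closes — contains both p4 and !p4.
All 2 branches close.
Every branch closed, so the negation is unsatisfiable and the formula is valid.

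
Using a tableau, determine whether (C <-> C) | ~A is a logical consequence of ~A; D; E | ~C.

Initial set: {T ~A; T D; T (E | ~C); F ((C <-> C) | ~A)}.
F ((C <-> C) | ~A): α-rule — add F (C <-> C), F ~A.
× closes — contains both A and ~A.
All 1 branch closes.
Every branch closed, so the premises entail the conclusion.

Yes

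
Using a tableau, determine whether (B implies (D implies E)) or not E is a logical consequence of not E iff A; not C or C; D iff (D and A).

Yes

Initial set: {(not E iff A); (not C or C); (D iff (D and A)); not ((B implies (D implies E)) or not E)}.
not ((B implies (D implies E)) or not E): α-rule — add not (B implies (D implies E)), not not E.
not (B implies (D implies E)): α-rule — add B, not (D implies E).
not (D implies E): α-rule — add D, not E.
× closes — contains both E and not E.
All 1 branch closes.
Every branch closed, so the premises entail the conclusion.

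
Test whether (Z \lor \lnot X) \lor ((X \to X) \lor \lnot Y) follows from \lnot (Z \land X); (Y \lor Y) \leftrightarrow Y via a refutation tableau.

Initial set: {\lnot (Z \land X); ((Y \lor Y) \leftrightarrow Y); \lnot ((Z \lor \lnot X) \lor ((X \to X) \lor \lnot Y))}.
\lnot ((Z \lor \lnot X) \lor ((X \to X) \lor \lnot Y)): α-rule — add \lnot (Z \lor \lnot X), \lnot ((X \to X) \lor \lnot Y).
\lnot (Z \lor \lnot X): α-rule — add \lnot Z, \lnot \lnot X.
\lnot ((X \to X) \lor \lnot Y): α-rule — add \lnot (X \to X), \lnot \lnot Y.
\lnot (X \to X): α-rule — add X, \lnot X.
× closes — contains both X and \lnot X.
All 1 branch closes.
Every branch closed, so the premises entail the conclusion.

Yes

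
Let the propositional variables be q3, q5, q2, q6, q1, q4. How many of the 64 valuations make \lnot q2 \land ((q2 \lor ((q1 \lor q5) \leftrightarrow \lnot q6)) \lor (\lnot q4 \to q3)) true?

28

Initial set: {T (\lnot q2 \land ((q2 \lor ((q1 \lor q5) \leftrightarrow \lnot q6)) \lor (\lnot q4 \to q3)))}.
T (\lnot q2 \land ((q2 \lor ((q1 \lor q5) \leftrightarrow \lnot q6)) \lor (\lnot q4 \to q3))): α-rule — add T \lnot q2, T ((q2 \lor ((q1 \lor q5) \leftrightarrow \lnot q6)) \lor (\lnot q4 \to q3)).
T ((q2 \lor ((q1 \lor q5) \leftrightarrow \lnot q6)) \lor (\lnot q4 \to q3)): β-rule — branch into T (q2 \lor ((q1 \lor q5) \leftrightarrow \lnot q6))  //  T (\lnot q4 \to q3).
  branch 1 (add T (q2 \lor ((q1 \lor q5) \leftrightarrow \lnot q6))):
    T (q2 \lor ((q1 \lor q5) \leftrightarrow \lnot q6)): β-rule — branch into T q2  //  T ((q1 \lor q5) \leftrightarrow \lnot q6).
      branch 1.1 (add T q2):
        × closes — contains both q2 and \lnot q2.
      branch 1.2 (add T ((q1 \lor q5) \leftrightarrow \lnot q6)):
        T ((q1 \lor q5) \leftrightarrow \lnot q6): β-rule — branch into T (q1 \lor q5), T \lnot q6  //  F (q1 \lor q5), F \lnot q6.
          branch 1.2.1 (add T (q1 \lor q5), T \lnot q6):
            T (q1 \lor q5): β-rule — branch into T q1  //  T q5.
              branch 1.2.1.1 (add T q1):
                ○ open, literals {q1=T, q2=F, q6=F}.
              branch 1.2.1.2 (add T q5):
                ○ open, literals {q2=F, q5=T, q6=F}.
          branch 1.2.2 (add F (q1 \lor q5), F \lnot q6):
            F (q1 \lor q5): α-rule — add F q1, F q5.
            ○ open, literals {q1=F, q2=F, q5=F, q6=T}.
  branch 2 (add T (\lnot q4 \to q3)):
    T (\lnot q4 \to q3): β-rule — branch into F \lnot q4  //  T q3.
      branch 2.1 (add F \lnot q4):
        ○ open, literals {q2=F, q4=T}.
      branch 2.2 (add T q3):
        ○ open, literals {q2=F, q3=T}.
1 branch closed, 5 open.
Each open branch fixes some atoms; the unmentioned ones are free. Counting distinct full assignments: branch {q1=T, q2=F, q6=F} (q3, q5, q4) contributes 8 new; branch {q2=F, q5=T, q6=F} (q3, q1, q4) contributes 4 new; branch {q1=F, q2=F, q5=F, q6=T} (q3, q4) contributes 4 new; branch {q2=F, q4=T} (q3, q5, q6, q1) contributes 8 new; branch {q2=F, q3=T} (q5, q6, q1, q4) contributes 4 new. Total: 28.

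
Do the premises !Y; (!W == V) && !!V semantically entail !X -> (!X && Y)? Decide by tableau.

No

Initial set: {!Y; ((!W == V) && !!V); !(!X -> (!X && Y))}.
((!W == V) && !!V): α-rule — add (!W == V), !!V.
!(!X -> (!X && Y)): α-rule — add !X, !(!X && Y).
!!V: drop double negation, giving V.
(!W == V): β-rule — branch into !W, V  //  !!W, !V.
  branch 1 (add !W, V):
    !(!X && Y): β-rule — branch into !!X  //  !Y.
      branch 1.1 (add !!X):
        × closes — contains both X and !X.
      branch 1.2 (add !Y):
        ○ open, literals {V=1, W=0, X=0, Y=0}.
  branch 2 (add !!W, !V):
    × closes — contains both V and !V.
2 branches closed, 1 open.
An open branch gives a countermodel: V=1, W=0, X=0, Y=0 (unmentioned atoms arbitrary); the premises hold there but the conclusion fails.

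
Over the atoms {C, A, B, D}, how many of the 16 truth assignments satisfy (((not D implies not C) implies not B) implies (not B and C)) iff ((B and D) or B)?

10

Initial set: {((((not D implies not C) implies not B) implies (not B and C)) iff ((B and D) or B))}.
((((not D implies not C) implies not B) implies (not B and C)) iff ((B and D) or B)): β-rule — branch into (((not D implies not C) implies not B) implies (not B and C)), ((B and D) or B)  //  not (((not D implies not C) implies not B) implies (not B and C)), not ((B and D) or B).
  branch 1 (add (((not D implies not C) implies not B) implies (not B and C)), ((B and D) or B)):
    (((not D implies not C) implies not B) implies (not B and C)): β-rule — branch into not ((not D implies not C) implies not B)  //  (not B and C).
      branch 1.1 (add not ((not D implies not C) implies not B)):
        not ((not D implies not C) implies not B): α-rule — add (not D implies not C), not not B.
        ((B and D) or B): β-rule — branch into (B and D)  //  B.
          branch 1.1.1 (add (B and D)):
            (B and D): α-rule — add B, D.
            (not D implies not C): β-rule — branch into not not D  //  not C.
              branch 1.1.1.1 (add not not D):
                ○ open, literals {B=1, D=1}.
              branch 1.1.1.2 (add not C):
                ○ open, literals {B=1, C=0, D=1}.
          branch 1.1.2 (add B):
            (not D implies not C): β-rule — branch into not not D  //  not C.
              branch 1.1.2.1 (add not not D):
                ○ open, literals {B=1, D=1}.
              branch 1.1.2.2 (add not C):
                ○ open, literals {B=1, C=0}.
      branch 1.2 (add (not B and C)):
        (not B and C): α-rule — add not B, C.
        ((B and D) or B): β-rule — branch into (B and D)  //  B.
          branch 1.2.1 (add (B and D)):
            (B and D): α-rule — add B, D.
            × closes — contains both B and not B.
          branch 1.2.2 (add B):
            × closes — contains both B and not B.
  branch 2 (add not (((not D implies not C) implies not B) implies (not B and C)), not ((B and D) or B)):
    not (((not D implies not C) implies not B) implies (not B and C)): α-rule — add ((not D implies not C) implies not B), not (not B and C).
    not ((B and D) or B): α-rule — add not (B and D), not B.
    ((not D implies not C) implies not B): β-rule — branch into not (not D implies not C)  //  not B.
      branch 2.1 (add not (not D implies not C)):
        not (not D implies not C): α-rule — add not D, not not C.
        not (not B and C): β-rule — branch into not not B  //  not C.
          branch 2.1.1 (add not not B):
            × closes — contains both B and not B.
          branch 2.1.2 (add not C):
            × closes — contains both C and not C.
      branch 2.2 (add not B):
        not (not B and C): β-rule — branch into not not B  //  not C.
          branch 2.2.1 (add not not B):
            × closes — contains both B and not B.
          branch 2.2.2 (add not C):
            not (B and D): β-rule — branch into not B  //  not D.
              branch 2.2.2.1 (add not B):
                ○ open, literals {B=0, C=0}.
              branch 2.2.2.2 (add not D):
                ○ open, literals {B=0, C=0, D=0}.
5 branches closed, 6 open.
Each open branch fixes some atoms; the unmentioned ones are free. Counting distinct full assignments: branch {B=1, D=1} (C, A) contributes 4 new; branch {B=1, C=0, D=1} (A) contributes 0 new; branch {B=1, D=1} (C, A) contributes 0 new; branch {B=1, C=0} (A, D) contributes 2 new; branch {B=0, C=0} (A, D) contributes 4 new; branch {B=0, C=0, D=0} (A) contributes 0 new. Total: 10.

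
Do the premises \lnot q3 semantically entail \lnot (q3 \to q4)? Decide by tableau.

No

Initial set: {\lnot q3; \lnot \lnot (q3 \to q4)}.
\lnot \lnot (q3 \to q4): β-rule — branch into \lnot q3  //  q4.
  branch 1 (add \lnot q3):
    ○ open, literals {q3=false}.
  branch 2 (add q4):
    ○ open, literals {q3=false, q4=true}.
0 branches closed, 2 open.
An open branch gives a countermodel: q3=false (unmentioned atoms arbitrary); the premises hold there but the conclusion fails.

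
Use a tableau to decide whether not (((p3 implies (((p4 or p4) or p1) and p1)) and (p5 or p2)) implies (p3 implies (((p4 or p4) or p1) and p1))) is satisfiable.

Unsatisfiable

Initial set: {T not (((p3 implies (((p4 or p4) or p1) and p1)) and (p5 or p2)) implies (p3 implies (((p4 or p4) or p1) and p1)))}.
T not (((p3 implies (((p4 or p4) or p1) and p1)) and (p5 or p2)) implies (p3 implies (((p4 or p4) or p1) and p1))): α-rule — add T ((p3 implies (((p4 or p4) or p1) and p1)) and (p5 or p2)), F (p3 implies (((p4 or p4) or p1) and p1)).
T ((p3 implies (((p4 or p4) or p1) and p1)) and (p5 or p2)): α-rule — add T (p3 implies (((p4 or p4) or p1) and p1)), T (p5 or p2).
F (p3 implies (((p4 or p4) or p1) and p1)): α-rule — add T p3, F (((p4 or p4) or p1) and p1).
T (p3 implies (((p4 or p4) or p1) and p1)): β-rule — branch into F p3  //  T (((p4 or p4) or p1) and p1).
  branch 1 (add F p3):
    × closes — contains both p3 and not p3.
  branch 2 (add T (((p4 or p4) or p1) and p1)):
    T (((p4 or p4) or p1) and p1): α-rule — add T ((p4 or p4) or p1), T p1.
    T (p5 or p2): β-rule — branch into T p5  //  T p2.
      branch 2.1 (add T p5):
        F (((p4 or p4) or p1) and p1): β-rule — branch into F ((p4 or p4) or p1)  //  F p1.
          branch 2.1.1 (add F ((p4 or p4) or p1)):
            F ((p4 or p4) or p1): α-rule — add F (p4 or p4), F p1.
            × closes — contains both p1 and not p1.
          branch 2.1.2 (add F p1):
            × closes — contains both p1 and not p1.
      branch 2.2 (add T p2):
        F (((p4 or p4) or p1) and p1): β-rule — branch into F ((p4 or p4) or p1)  //  F p1.
          branch 2.2.1 (add F ((p4 or p4) or p1)):
            F ((p4 or p4) or p1): α-rule — add F (p4 or p4), F p1.
            × closes — contains both p1 and not p1.
          branch 2.2.2 (add F p1):
            × closes — contains both p1 and not p1.
All 5 branches close.
Every branch closed; the formula is unsatisfiable.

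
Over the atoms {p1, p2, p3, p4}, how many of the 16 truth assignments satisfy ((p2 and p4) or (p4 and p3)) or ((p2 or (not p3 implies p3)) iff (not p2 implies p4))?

12

Initial set: {(((p2 and p4) or (p4 and p3)) or ((p2 or (not p3 implies p3)) iff (not p2 implies p4)))}.
(((p2 and p4) or (p4 and p3)) or ((p2 or (not p3 implies p3)) iff (not p2 implies p4))): β-rule — branch into ((p2 and p4) or (p4 and p3))  //  ((p2 or (not p3 implies p3)) iff (not p2 implies p4)).
  branch 1 (add ((p2 and p4) or (p4 and p3))):
    ((p2 and p4) or (p4 and p3)): β-rule — branch into (p2 and p4)  //  (p4 and p3).
      branch 1.1 (add (p2 and p4)):
        (p2 and p4): α-rule — add p2, p4.
        ○ open, literals {p2=true, p4=true}.
      branch 1.2 (add (p4 and p3)):
        (p4 and p3): α-rule — add p4, p3.
        ○ open, literals {p3=true, p4=true}.
  branch 2 (add ((p2 or (not p3 implies p3)) iff (not p2 implies p4))):
    ((p2 or (not p3 implies p3)) iff (not p2 implies p4)): β-rule — branch into (p2 or (not p3 implies p3)), (not p2 implies p4)  //  not (p2 or (not p3 implies p3)), not (not p2 implies p4).
      branch 2.1 (add (p2 or (not p3 implies p3)), (not p2 implies p4)):
        (p2 or (not p3 implies p3)): β-rule — branch into p2  //  (not p3 implies p3).
          branch 2.1.1 (add p2):
            (not p2 implies p4): β-rule — branch into not not p2  //  p4.
              branch 2.1.1.1 (add not not p2):
                ○ open, literals {p2=true}.
              branch 2.1.1.2 (add p4):
                ○ open, literals {p2=true, p4=true}.
          branch 2.1.2 (add (not p3 implies p3)):
            (not p2 implies p4): β-rule — branch into not not p2  //  p4.
              branch 2.1.2.1 (add not not p2):
                (not p3 implies p3): β-rule — branch into not not p3  //  p3.
                  branch 2.1.2.1.1 (add not not p3):
                    ○ open, literals {p2=true, p3=true}.
                  branch 2.1.2.1.2 (add p3):
                    ○ open, literals {p2=true, p3=true}.
              branch 2.1.2.2 (add p4):
                (not p3 implies p3): β-rule — branch into not not p3  //  p3.
                  branch 2.1.2.2.1 (add not not p3):
                    ○ open, literals {p3=true, p4=true}.
                  branch 2.1.2.2.2 (add p3):
                    ○ open, literals {p3=true, p4=true}.
      branch 2.2 (add not (p2 or (not p3 implies p3)), not (not p2 implies p4)):
        not (p2 or (not p3 implies p3)): α-rule — add not p2, not (not p3 implies p3).
        not (not p2 implies p4): α-rule — add not p2, not p4.
        not (not p3 implies p3): α-rule — add not p3, not p3.
        ○ open, literals {p2=false, p3=false, p4=false}.
0 branches closed, 9 open.
Each open branch fixes some atoms; the unmentioned ones are free. Counting distinct full assignments: branch {p2=true, p4=true} (p1, p3) contributes 4 new; branch {p3=true, p4=true} (p1, p2) contributes 2 new; branch {p2=true} (p1, p3, p4) contributes 4 new; branch {p2=true, p4=true} (p1, p3) contributes 0 new; branch {p2=true, p3=true} (p1, p4) contributes 0 new; branch {p2=true, p3=true} (p1, p4) contributes 0 new; branch {p3=true, p4=true} (p1, p2) contributes 0 new; branch {p3=true, p4=true} (p1, p2) contributes 0 new; branch {p2=false, p3=false, p4=false} (p1) contributes 2 new. Total: 12.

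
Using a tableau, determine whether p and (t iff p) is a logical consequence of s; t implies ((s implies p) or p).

Initial set: {s; (t implies ((s implies p) or p)); not (p and (t iff p))}.
(t implies ((s implies p) or p)): β-rule — branch into not t  //  ((s implies p) or p).
  branch 1 (add not t):
    not (p and (t iff p)): β-rule — branch into not p  //  not (t iff p).
      branch 1.1 (add not p):
        ○ open, literals {p=false, s=true, t=false}.
      branch 1.2 (add not (t iff p)):
        not (t iff p): β-rule — branch into t, not p  //  not t, p.
          branch 1.2.1 (add t, not p):
            × closes — contains both t and not t.
          branch 1.2.2 (add not t, p):
            ○ open, literals {p=true, s=true, t=false}.
  branch 2 (add ((s implies p) or p)):
    not (p and (t iff p)): β-rule — branch into not p  //  not (t iff p).
      branch 2.1 (add not p):
        ((s implies p) or p): β-rule — branch into (s implies p)  //  p.
          branch 2.1.1 (add (s implies p)):
            (s implies p): β-rule — branch into not s  //  p.
              branch 2.1.1.1 (add not s):
                × closes — contains both s and not s.
              branch 2.1.1.2 (add p):
                × closes — contains both p and not p.
          branch 2.1.2 (add p):
            × closes — contains both p and not p.
      branch 2.2 (add not (t iff p)):
        ((s implies p) or p): β-rule — branch into (s implies p)  //  p.
          branch 2.2.1 (add (s implies p)):
            not (t iff p): β-rule — branch into t, not p  //  not t, p.
              branch 2.2.1.1 (add t, not p):
                (s implies p): β-rule — branch into not s  //  p.
                  branch 2.2.1.1.1 (add not s):
                    × closes — contains both s and not s.
                  branch 2.2.1.1.2 (add p):
                    × closes — contains both p and not p.
              branch 2.2.1.2 (add not t, p):
                (s implies p): β-rule — branch into not s  //  p.
                  branch 2.2.1.2.1 (add not s):
                    × closes — contains both s and not s.
                  branch 2.2.1.2.2 (add p):
                    ○ open, literals {p=true, s=true, t=false}.
          branch 2.2.2 (add p):
            not (t iff p): β-rule — branch into t, not p  //  not t, p.
              branch 2.2.2.1 (add t, not p):
                × closes — contains both p and not p.
              branch 2.2.2.2 (add not t, p):
                ○ open, literals {p=true, s=true, t=false}.
8 branches closed, 4 open.
An open branch gives a countermodel: p=false, s=true, t=false (unmentioned atoms arbitrary); the premises hold there but the conclusion fails.

No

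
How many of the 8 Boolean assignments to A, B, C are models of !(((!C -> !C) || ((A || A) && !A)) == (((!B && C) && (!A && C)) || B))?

3

Initial set: {T !(((!C -> !C) || ((A || A) && !A)) == (((!B && C) && (!A && C)) || B))}.
T !(((!C -> !C) || ((A || A) && !A)) == (((!B && C) && (!A && C)) || B)): β-rule — branch into T ((!C -> !C) || ((A || A) && !A)), F (((!B && C) && (!A && C)) || B)  //  F ((!C -> !C) || ((A || A) && !A)), T (((!B && C) && (!A && C)) || B).
  branch 1 (add T ((!C -> !C) || ((A || A) && !A)), F (((!B && C) && (!A && C)) || B)):
    F (((!B && C) && (!A && C)) || B): α-rule — add F ((!B && C) && (!A && C)), F B.
    T ((!C -> !C) || ((A || A) && !A)): β-rule — branch into T (!C -> !C)  //  T ((A || A) && !A).
      branch 1.1 (add T (!C -> !C)):
        F ((!B && C) && (!A && C)): β-rule — branch into F (!B && C)  //  F (!A && C).
          branch 1.1.1 (add F (!B && C)):
            T (!C -> !C): β-rule — branch into F !C  //  T !C.
              branch 1.1.1.1 (add F !C):
                F (!B && C): β-rule — branch into F !B  //  F C.
                  branch 1.1.1.1.1 (add F !B):
                    × closes — contains both B and !B.
                  branch 1.1.1.1.2 (add F C):
                    × closes — contains both C and !C.
              branch 1.1.1.2 (add T !C):
                F (!B && C): β-rule — branch into F !B  //  F C.
                  branch 1.1.1.2.1 (add F !B):
                    × closes — contains both B and !B.
                  branch 1.1.1.2.2 (add F C):
                    ○ open, literals {B=false, C=false}.
          branch 1.1.2 (add F (!A && C)):
            T (!C -> !C): β-rule — branch into F !C  //  T !C.
              branch 1.1.2.1 (add F !C):
                F (!A && C): β-rule — branch into F !A  //  F C.
                  branch 1.1.2.1.1 (add F !A):
                    ○ open, literals {A=true, B=false, C=true}.
                  branch 1.1.2.1.2 (add F C):
                    × closes — contains both C and !C.
              branch 1.1.2.2 (add T !C):
                F (!A && C): β-rule — branch into F !A  //  F C.
                  branch 1.1.2.2.1 (add F !A):
                    ○ open, literals {A=true, B=false, C=false}.
                  branch 1.1.2.2.2 (add F C):
                    ○ open, literals {B=false, C=false}.
      branch 1.2 (add T ((A || A) && !A)):
        T ((A || A) && !A): α-rule — add T (A || A), T !A.
        F ((!B && C) && (!A && C)): β-rule — branch into F (!B && C)  //  F (!A && C).
          branch 1.2.1 (add F (!B && C)):
            T (A || A): β-rule — branch into T A  //  T A.
              branch 1.2.1.1 (add T A):
                × closes — contains both A and !A.
              branch 1.2.1.2 (add T A):
                × closes — contains both A and !A.
          branch 1.2.2 (add F (!A && C)):
            T (A || A): β-rule — branch into T A  //  T A.
              branch 1.2.2.1 (add T A):
                × closes — contains both A and !A.
              branch 1.2.2.2 (add T A):
                × closes — contains both A and !A.
  branch 2 (add F ((!C -> !C) || ((A || A) && !A)), T (((!B && C) && (!A && C)) || B)):
    F ((!C -> !C) || ((A || A) && !A)): α-rule — add F (!C -> !C), F ((A || A) && !A).
    F (!C -> !C): α-rule — add T !C, F !C.
    × closes — contains both C and !C.
9 branches closed, 4 open.
Each open branch fixes some atoms; the unmentioned ones are free. Counting distinct full assignments: branch {B=false, C=false} (A) contributes 2 new; branch {A=true, B=false, C=true} (none free) contributes 1 new; branch {A=true, B=false, C=false} (none free) contributes 0 new; branch {B=false, C=false} (A) contributes 0 new. Total: 3.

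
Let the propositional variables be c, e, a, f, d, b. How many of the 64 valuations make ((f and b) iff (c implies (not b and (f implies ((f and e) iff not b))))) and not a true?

Initial set: {(((f and b) iff (c implies (not b and (f implies ((f and e) iff not b))))) and not a)}.
(((f and b) iff (c implies (not b and (f implies ((f and e) iff not b))))) and not a): α-rule — add ((f and b) iff (c implies (not b and (f implies ((f and e) iff not b))))), not a.
((f and b) iff (c implies (not b and (f implies ((f and e) iff not b))))): β-rule — branch into (f and b), (c implies (not b and (f implies ((f and e) iff not b))))  //  not (f and b), not (c implies (not b and (f implies ((f and e) iff not b)))).
  branch 1 (add (f and b), (c implies (not b and (f implies ((f and e) iff not b))))):
    (f and b): α-rule — add f, b.
    (c implies (not b and (f implies ((f and e) iff not b)))): β-rule — branch into not c  //  (not b and (f implies ((f and e) iff not b))).
      branch 1.1 (add not c):
        ○ open, literals {a=0, b=1, c=0, f=1}.
      branch 1.2 (add (not b and (f implies ((f and e) iff not b)))):
        (not b and (f implies ((f and e) iff not b))): α-rule — add not b, (f implies ((f and e) iff not b)).
        × closes — contains both b and not b.
  branch 2 (add not (f and b), not (c implies (not b and (f implies ((f and e) iff not b))))):
    not (c implies (not b and (f implies ((f and e) iff not b)))): α-rule — add c, not (not b and (f implies ((f and e) iff not b))).
    not (f and b): β-rule — branch into not f  //  not b.
      branch 2.1 (add not f):
        not (not b and (f implies ((f and e) iff not b))): β-rule — branch into not not b  //  not (f implies ((f and e) iff not b)).
          branch 2.1.1 (add not not b):
            ○ open, literals {a=0, b=1, c=1, f=0}.
          branch 2.1.2 (add not (f implies ((f and e) iff not b))):
            not (f implies ((f and e) iff not b)): α-rule — add f, not ((f and e) iff not b).
            × closes — contains both f and not f.
      branch 2.2 (add not b):
        not (not b and (f implies ((f and e) iff not b))): β-rule — branch into not not b  //  not (f implies ((f and e) iff not b)).
          branch 2.2.1 (add not not b):
            × closes — contains both b and not b.
          branch 2.2.2 (add not (f implies ((f and e) iff not b))):
            not (f implies ((f and e) iff not b)): α-rule — add f, not ((f and e) iff not b).
            not ((f and e) iff not b): β-rule — branch into (f and e), not not b  //  not (f and e), not b.
              branch 2.2.2.1 (add (f and e), not not b):
                × closes — contains both b and not b.
              branch 2.2.2.2 (add not (f and e), not b):
                not (f and e): β-rule — branch into not f  //  not e.
                  branch 2.2.2.2.1 (add not f):
                    × closes — contains both f and not f.
                  branch 2.2.2.2.2 (add not e):
                    ○ open, literals {a=0, b=0, c=1, e=0, f=1}.
5 branches closed, 3 open.
Each open branch fixes some atoms; the unmentioned ones are free. Counting distinct full assignments: branch {a=0, b=1, c=0, f=1} (e, d) contributes 4 new; branch {a=0, b=1, c=1, f=0} (e, d) contributes 4 new; branch {a=0, b=0, c=1, e=0, f=1} (d) contributes 2 new. Total: 10.

10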